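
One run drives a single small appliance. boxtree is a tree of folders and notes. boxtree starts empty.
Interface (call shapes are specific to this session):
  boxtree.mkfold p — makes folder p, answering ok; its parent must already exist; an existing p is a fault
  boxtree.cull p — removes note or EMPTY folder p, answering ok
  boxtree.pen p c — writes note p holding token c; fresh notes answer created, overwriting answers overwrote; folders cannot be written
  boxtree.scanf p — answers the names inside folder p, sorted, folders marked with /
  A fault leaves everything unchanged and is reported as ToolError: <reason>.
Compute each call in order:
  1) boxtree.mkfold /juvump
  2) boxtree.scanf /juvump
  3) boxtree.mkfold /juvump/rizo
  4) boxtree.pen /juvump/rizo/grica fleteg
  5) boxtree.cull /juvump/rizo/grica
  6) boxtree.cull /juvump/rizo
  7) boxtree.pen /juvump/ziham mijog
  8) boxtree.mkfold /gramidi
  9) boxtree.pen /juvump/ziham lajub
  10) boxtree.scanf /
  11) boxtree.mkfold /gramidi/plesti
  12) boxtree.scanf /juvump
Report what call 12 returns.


==> mkfold(/juvump)
<== ok
==> scanf(/juvump)
<== []
==> mkfold(/juvump/rizo)
<== ok
==> pen(/juvump/rizo/grica, fleteg)
<== created
==> cull(/juvump/rizo/grica)
<== ok
==> cull(/juvump/rizo)
<== ok
==> pen(/juvump/ziham, mijog)
<== created
==> mkfold(/gramidi)
<== ok
==> pen(/juvump/ziham, lajub)
<== overwrote
==> scanf(/)
<== [gramidi/, juvump/]
==> mkfold(/gramidi/plesti)
<== ok
==> scanf(/juvump)
<== [ziham]

Answer: [ziham]


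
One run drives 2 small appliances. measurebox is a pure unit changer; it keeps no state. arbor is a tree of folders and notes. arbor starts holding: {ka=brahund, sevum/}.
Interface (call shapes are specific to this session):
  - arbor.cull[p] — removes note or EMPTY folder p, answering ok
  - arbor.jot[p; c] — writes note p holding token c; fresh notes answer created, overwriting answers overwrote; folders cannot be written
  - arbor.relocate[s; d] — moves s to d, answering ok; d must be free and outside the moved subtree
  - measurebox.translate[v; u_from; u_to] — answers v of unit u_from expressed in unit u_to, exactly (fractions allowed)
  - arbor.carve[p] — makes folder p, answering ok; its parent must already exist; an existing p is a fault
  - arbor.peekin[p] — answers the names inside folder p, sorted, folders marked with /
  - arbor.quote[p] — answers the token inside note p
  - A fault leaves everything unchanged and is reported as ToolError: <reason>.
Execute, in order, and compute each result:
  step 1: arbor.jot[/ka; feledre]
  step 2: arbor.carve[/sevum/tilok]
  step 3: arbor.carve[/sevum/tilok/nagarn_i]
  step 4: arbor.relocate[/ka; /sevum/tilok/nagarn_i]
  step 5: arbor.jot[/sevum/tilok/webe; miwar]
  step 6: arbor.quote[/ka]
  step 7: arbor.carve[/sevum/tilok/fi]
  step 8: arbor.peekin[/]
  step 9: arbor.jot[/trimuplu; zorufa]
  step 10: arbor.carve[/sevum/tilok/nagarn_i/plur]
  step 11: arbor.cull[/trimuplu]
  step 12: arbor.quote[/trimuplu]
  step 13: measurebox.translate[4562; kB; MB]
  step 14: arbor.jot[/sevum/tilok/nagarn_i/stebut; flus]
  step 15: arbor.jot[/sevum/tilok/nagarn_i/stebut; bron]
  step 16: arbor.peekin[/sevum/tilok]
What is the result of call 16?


Answer: [fi/, nagarn_i/, webe]

Derivation:
I call jot with p→/ka, c→feledre, and see overwrote.
I try carve with p→/sevum/tilok, yielding ok.
I use carve with p→/sevum/tilok/nagarn_i: ok.
I try relocate with s→/ka, d→/sevum/tilok/nagarn_i, which returns ToolError: exists.
I try jot with p→/sevum/tilok/webe, c→miwar, and get created.
I call quote with p→/ka: feledre.
I invoke carve with p→/sevum/tilok/fi, yielding ok.
Now I run peekin with p→/, → [ka, sevum/].
Now I run jot with p→/trimuplu, c→zorufa, yielding created.
Calling carve with p→/sevum/tilok/nagarn_i/plur, and see ok.
Then cull with p→/trimuplu, giving ok.
I use quote with p→/trimuplu, yielding ToolError: not found.
I run translate with v→4562, u_from→kB, u_to→MB, giving 2281/500.
I try jot with p→/sevum/tilok/nagarn_i/stebut, c→flus, and see created.
Then jot with p→/sevum/tilok/nagarn_i/stebut, c→bron: overwrote.
Using peekin with p→/sevum/tilok, → [fi/, nagarn_i/, webe].


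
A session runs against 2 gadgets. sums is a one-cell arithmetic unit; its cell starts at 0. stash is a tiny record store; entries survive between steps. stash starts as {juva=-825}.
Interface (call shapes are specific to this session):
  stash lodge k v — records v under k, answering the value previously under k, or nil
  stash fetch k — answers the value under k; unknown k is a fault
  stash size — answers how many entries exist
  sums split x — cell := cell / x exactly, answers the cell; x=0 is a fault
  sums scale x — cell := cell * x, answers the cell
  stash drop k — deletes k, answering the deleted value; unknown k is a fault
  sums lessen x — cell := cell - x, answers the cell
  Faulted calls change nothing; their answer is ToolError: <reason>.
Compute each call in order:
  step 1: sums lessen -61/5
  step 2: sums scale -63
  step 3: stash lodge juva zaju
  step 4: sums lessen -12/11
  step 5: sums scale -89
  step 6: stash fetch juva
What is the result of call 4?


Answer: -42213/55

Derivation:
Step: sums lessen[x→-61/5]
Result: 61/5
Step: sums scale[x→-63]
Result: -3843/5
Step: stash lodge[k→juva; v→zaju]
Result: -825
Step: sums lessen[x→-12/11]
Result: -42213/55
Step: sums scale[x→-89]
Result: 3756957/55
Step: stash fetch[k→juva]
Result: zaju


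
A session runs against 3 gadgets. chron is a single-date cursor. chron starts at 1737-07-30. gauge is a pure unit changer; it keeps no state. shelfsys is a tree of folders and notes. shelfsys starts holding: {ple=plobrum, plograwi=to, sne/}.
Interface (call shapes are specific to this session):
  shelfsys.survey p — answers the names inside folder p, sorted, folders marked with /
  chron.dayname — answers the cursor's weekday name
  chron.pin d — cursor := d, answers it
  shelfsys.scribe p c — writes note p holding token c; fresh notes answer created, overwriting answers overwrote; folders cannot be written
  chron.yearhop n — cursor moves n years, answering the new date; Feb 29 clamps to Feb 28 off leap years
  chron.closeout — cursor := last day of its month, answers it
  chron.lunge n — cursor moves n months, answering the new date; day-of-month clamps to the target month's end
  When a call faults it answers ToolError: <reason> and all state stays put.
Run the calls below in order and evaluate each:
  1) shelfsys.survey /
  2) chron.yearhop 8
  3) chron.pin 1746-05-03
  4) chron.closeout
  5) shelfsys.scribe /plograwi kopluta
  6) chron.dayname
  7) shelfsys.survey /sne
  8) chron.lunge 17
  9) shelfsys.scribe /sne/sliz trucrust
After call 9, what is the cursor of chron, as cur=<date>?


·→ shelfsys.survey(p=/)
·← [ple, plograwi, sne/]
·→ chron.yearhop(n=8)
·← 1745-07-30
·→ chron.pin(d=1746-05-03)
·← 1746-05-03
·→ chron.closeout()
·← 1746-05-31
·→ shelfsys.scribe(p=/plograwi, c=kopluta)
·← overwrote
·→ chron.dayname()
·← Tuesday
·→ shelfsys.survey(p=/sne)
·← []
·→ chron.lunge(n=17)
·← 1747-10-31
·→ shelfsys.scribe(p=/sne/sliz, c=trucrust)
·← created

Answer: cur=1747-10-31


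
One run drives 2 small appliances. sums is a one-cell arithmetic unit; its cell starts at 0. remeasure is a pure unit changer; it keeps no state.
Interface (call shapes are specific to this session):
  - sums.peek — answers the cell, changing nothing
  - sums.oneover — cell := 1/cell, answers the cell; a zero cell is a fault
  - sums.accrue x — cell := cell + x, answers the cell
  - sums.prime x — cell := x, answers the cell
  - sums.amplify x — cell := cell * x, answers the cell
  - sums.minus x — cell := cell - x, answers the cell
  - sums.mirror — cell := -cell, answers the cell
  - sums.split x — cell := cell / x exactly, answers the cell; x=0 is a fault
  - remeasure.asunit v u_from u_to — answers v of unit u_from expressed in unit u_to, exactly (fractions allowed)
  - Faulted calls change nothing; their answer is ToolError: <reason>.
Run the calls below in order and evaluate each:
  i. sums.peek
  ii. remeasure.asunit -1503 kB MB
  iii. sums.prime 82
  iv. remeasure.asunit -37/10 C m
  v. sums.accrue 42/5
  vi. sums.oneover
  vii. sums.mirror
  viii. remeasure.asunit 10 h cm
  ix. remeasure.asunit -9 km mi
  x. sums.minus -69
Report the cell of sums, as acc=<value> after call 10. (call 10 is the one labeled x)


Answer: acc=31183/452

Derivation:
Step: sums.peek[]
Result: 0
Step: remeasure.asunit[v: -1503; u_from: kB; u_to: MB]
Result: -1503/1000
Step: sums.prime[x: 82]
Result: 82
Step: remeasure.asunit[v: -37/10; u_from: C; u_to: m]
Result: ToolError: incompatible units
Step: sums.accrue[x: 42/5]
Result: 452/5
Step: sums.oneover[]
Result: 5/452
Step: sums.mirror[]
Result: -5/452
Step: remeasure.asunit[v: 10; u_from: h; u_to: cm]
Result: ToolError: incompatible units
Step: remeasure.asunit[v: -9; u_from: km; u_to: mi]
Result: -15625/2794
Step: sums.minus[x: -69]
Result: 31183/452


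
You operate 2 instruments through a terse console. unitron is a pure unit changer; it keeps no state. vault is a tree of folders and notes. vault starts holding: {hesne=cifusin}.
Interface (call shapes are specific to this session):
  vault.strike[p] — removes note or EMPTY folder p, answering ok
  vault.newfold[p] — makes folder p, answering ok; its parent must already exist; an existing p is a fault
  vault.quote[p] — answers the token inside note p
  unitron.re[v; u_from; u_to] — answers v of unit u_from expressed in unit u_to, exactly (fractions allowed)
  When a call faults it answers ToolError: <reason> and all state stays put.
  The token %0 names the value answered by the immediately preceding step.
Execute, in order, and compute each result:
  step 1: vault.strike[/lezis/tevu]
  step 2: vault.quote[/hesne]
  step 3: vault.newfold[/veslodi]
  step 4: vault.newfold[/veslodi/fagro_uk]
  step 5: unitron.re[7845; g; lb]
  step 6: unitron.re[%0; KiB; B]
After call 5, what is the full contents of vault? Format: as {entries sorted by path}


Answer: {hesne=cifusin, veslodi/, veslodi/fagro_uk/}

Derivation:
Calling vault.strike passing /lezis/tevu, which returns ToolError: not found.
Invoking vault.quote passing /hesne, — result: cifusin.
Using vault.newfold passing /veslodi, giving ok.
Then vault.newfold passing /veslodi/fagro_uk, giving ok.
Next I call unitron.re passing 7845, g, lb, and see 784500000/45359237.
Invoking unitron.re passing %0, KiB, B, and see 803328000000/45359237.


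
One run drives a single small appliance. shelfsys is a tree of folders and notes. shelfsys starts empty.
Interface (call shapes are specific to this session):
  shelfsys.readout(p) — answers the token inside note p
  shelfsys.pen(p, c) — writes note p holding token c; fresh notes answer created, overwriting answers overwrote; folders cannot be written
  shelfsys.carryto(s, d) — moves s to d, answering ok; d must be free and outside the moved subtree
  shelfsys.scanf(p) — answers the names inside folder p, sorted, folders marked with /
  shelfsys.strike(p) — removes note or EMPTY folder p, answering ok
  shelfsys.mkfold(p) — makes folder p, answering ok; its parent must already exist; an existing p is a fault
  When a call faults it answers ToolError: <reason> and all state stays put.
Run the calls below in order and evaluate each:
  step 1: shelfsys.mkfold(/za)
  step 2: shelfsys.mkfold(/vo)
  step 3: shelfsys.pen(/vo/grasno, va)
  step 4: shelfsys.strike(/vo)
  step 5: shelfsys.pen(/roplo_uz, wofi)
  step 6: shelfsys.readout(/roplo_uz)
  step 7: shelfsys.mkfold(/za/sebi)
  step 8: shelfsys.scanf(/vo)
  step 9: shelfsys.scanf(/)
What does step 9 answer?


Do: shelfsys.mkfold[p→/za]
See: ok
Do: shelfsys.mkfold[p→/vo]
See: ok
Do: shelfsys.pen[p→/vo/grasno; c→va]
See: created
Do: shelfsys.strike[p→/vo]
See: ToolError: not empty
Do: shelfsys.pen[p→/roplo_uz; c→wofi]
See: created
Do: shelfsys.readout[p→/roplo_uz]
See: wofi
Do: shelfsys.mkfold[p→/za/sebi]
See: ok
Do: shelfsys.scanf[p→/vo]
See: [grasno]
Do: shelfsys.scanf[p→/]
See: [roplo_uz, vo/, za/]

Answer: [roplo_uz, vo/, za/]


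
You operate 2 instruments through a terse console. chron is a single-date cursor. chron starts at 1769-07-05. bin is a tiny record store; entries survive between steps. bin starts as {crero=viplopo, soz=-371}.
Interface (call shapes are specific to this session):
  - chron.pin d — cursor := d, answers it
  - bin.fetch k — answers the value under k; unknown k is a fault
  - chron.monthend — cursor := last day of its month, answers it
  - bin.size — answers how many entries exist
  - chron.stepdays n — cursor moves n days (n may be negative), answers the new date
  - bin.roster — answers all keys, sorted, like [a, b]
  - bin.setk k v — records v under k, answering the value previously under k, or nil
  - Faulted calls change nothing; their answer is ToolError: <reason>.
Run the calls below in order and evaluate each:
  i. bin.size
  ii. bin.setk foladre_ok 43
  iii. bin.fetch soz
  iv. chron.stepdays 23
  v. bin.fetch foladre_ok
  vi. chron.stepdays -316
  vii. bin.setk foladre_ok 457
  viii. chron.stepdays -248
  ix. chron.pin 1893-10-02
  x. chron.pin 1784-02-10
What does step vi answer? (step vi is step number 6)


-- 1. bin.size() == 2
-- 2. bin.setk(k→foladre_ok, v→43) == nil
-- 3. bin.fetch(k→soz) == -371
-- 4. chron.stepdays(n→23) == 1769-07-28
-- 5. bin.fetch(k→foladre_ok) == 43
-- 6. chron.stepdays(n→-316) == 1768-09-15
-- 7. bin.setk(k→foladre_ok, v→457) == 43
-- 8. chron.stepdays(n→-248) == 1768-01-11
-- 9. chron.pin(d→1893-10-02) == 1893-10-02
-- 10. chron.pin(d→1784-02-10) == 1784-02-10

Answer: 1768-09-15


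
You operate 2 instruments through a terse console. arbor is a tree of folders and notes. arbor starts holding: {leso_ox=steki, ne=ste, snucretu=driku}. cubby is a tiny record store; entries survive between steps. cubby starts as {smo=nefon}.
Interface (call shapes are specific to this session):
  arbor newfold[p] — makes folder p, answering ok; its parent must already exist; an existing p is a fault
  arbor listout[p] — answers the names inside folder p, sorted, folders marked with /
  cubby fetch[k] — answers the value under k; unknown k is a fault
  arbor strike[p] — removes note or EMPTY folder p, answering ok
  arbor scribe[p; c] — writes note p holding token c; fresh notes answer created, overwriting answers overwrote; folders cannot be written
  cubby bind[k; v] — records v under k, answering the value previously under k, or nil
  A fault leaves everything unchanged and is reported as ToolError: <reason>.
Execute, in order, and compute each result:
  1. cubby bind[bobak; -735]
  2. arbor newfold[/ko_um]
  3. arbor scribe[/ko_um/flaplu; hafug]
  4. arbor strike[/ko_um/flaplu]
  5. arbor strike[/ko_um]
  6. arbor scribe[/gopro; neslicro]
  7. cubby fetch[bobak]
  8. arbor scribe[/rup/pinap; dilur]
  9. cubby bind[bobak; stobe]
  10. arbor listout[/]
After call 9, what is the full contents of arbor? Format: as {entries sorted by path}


Answer: {gopro=neslicro, leso_ox=steki, ne=ste, snucretu=driku}

Derivation:
// 1. cubby bind(k='bobak', v='-735') : nil
// 2. arbor newfold(p='/ko_um') : ok
// 3. arbor scribe(p='/ko_um/flaplu', c='hafug') : created
// 4. arbor strike(p='/ko_um/flaplu') : ok
// 5. arbor strike(p='/ko_um') : ok
// 6. arbor scribe(p='/gopro', c='neslicro') : created
// 7. cubby fetch(k='bobak') : -735
// 8. arbor scribe(p='/rup/pinap', c='dilur') : ToolError: no parent
// 9. cubby bind(k='bobak', v='stobe') : -735
// 10. arbor listout(p='/') : [gopro, leso_ox, ne, snucretu]


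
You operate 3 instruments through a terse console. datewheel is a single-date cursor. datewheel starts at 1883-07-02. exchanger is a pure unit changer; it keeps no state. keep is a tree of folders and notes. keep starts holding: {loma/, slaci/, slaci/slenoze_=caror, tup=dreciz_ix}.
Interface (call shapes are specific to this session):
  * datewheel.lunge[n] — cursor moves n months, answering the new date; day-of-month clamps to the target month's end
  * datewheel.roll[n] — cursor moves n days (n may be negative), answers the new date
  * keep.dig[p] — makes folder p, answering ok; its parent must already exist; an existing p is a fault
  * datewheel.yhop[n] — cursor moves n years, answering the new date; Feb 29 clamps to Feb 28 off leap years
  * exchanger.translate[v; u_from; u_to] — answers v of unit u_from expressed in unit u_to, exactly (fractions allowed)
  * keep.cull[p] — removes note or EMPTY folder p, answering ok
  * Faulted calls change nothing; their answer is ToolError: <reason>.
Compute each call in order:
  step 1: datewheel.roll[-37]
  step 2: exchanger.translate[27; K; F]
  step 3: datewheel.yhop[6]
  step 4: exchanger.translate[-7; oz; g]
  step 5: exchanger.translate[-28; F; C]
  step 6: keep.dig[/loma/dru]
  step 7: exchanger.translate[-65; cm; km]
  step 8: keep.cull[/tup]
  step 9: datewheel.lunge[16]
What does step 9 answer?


Answer: 1890-09-26

Derivation:
Do: roll[n=-37]
See: 1883-05-26
Do: translate[v=27; u_from=K; u_to=F]
See: -41107/100
Do: yhop[n=6]
See: 1889-05-26
Do: translate[v=-7; u_from=oz; u_to=g]
See: -317514659/1600000
Do: translate[v=-28; u_from=F; u_to=C]
See: -100/3
Do: dig[p=/loma/dru]
See: ok
Do: translate[v=-65; u_from=cm; u_to=km]
See: -13/20000
Do: cull[p=/tup]
See: ok
Do: lunge[n=16]
See: 1890-09-26


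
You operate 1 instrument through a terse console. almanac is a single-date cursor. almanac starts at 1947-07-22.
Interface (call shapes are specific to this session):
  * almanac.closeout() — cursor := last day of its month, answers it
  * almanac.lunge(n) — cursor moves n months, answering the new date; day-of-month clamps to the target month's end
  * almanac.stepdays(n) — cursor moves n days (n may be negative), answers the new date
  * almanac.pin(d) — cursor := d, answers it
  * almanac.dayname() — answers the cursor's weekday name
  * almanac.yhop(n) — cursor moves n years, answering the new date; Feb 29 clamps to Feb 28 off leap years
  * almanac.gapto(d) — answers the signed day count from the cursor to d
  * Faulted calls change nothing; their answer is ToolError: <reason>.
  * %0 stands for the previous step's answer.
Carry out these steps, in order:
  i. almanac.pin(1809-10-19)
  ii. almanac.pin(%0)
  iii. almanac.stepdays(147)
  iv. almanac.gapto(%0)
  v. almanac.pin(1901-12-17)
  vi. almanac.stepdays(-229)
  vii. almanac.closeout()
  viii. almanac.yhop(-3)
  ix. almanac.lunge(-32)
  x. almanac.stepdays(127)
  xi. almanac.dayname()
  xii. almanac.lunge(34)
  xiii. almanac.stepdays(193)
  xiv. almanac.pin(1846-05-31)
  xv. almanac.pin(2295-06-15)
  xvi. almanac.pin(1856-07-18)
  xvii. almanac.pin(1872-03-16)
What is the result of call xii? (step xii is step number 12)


·→ almanac.pin(d→1809-10-19)
·← 1809-10-19
·→ almanac.pin(d→%0)
·← 1809-10-19
·→ almanac.stepdays(n→147)
·← 1810-03-15
·→ almanac.gapto(d→%0)
·← 0
·→ almanac.pin(d→1901-12-17)
·← 1901-12-17
·→ almanac.stepdays(n→-229)
·← 1901-05-02
·→ almanac.closeout()
·← 1901-05-31
·→ almanac.yhop(n→-3)
·← 1898-05-31
·→ almanac.lunge(n→-32)
·← 1895-09-30
·→ almanac.stepdays(n→127)
·← 1896-02-04
·→ almanac.dayname()
·← Tuesday
·→ almanac.lunge(n→34)
·← 1898-12-04
·→ almanac.stepdays(n→193)
·← 1899-06-15
·→ almanac.pin(d→1846-05-31)
·← 1846-05-31
·→ almanac.pin(d→2295-06-15)
·← 2295-06-15
·→ almanac.pin(d→1856-07-18)
·← 1856-07-18
·→ almanac.pin(d→1872-03-16)
·← 1872-03-16

Answer: 1898-12-04


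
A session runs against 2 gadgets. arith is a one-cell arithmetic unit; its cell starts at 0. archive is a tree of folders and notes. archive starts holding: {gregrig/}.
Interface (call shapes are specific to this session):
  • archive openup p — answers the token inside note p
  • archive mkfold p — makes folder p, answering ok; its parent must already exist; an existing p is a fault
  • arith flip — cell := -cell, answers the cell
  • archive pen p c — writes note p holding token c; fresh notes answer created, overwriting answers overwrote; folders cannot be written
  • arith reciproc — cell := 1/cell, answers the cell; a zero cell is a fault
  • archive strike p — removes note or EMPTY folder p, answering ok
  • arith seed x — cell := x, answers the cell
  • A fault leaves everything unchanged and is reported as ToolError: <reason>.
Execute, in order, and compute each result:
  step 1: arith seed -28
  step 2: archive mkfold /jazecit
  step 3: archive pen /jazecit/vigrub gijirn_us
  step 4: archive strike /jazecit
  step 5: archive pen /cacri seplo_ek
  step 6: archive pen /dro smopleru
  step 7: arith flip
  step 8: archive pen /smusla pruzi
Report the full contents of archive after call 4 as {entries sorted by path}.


Invoking arith seed on -28: -28.
I run archive mkfold on /jazecit, which returns ok.
Next I call archive pen on /jazecit/vigrub, gijirn_us: created.
I use archive strike on /jazecit, → ToolError: not empty.
Then archive pen on /cacri, seplo_ek, — result: created.
Now I run archive pen on /dro, smopleru, yielding created.
Using arith flip, and observe 28.
Invoking archive pen on /smusla, pruzi, — result: created.

Answer: {gregrig/, jazecit/, jazecit/vigrub=gijirn_us}


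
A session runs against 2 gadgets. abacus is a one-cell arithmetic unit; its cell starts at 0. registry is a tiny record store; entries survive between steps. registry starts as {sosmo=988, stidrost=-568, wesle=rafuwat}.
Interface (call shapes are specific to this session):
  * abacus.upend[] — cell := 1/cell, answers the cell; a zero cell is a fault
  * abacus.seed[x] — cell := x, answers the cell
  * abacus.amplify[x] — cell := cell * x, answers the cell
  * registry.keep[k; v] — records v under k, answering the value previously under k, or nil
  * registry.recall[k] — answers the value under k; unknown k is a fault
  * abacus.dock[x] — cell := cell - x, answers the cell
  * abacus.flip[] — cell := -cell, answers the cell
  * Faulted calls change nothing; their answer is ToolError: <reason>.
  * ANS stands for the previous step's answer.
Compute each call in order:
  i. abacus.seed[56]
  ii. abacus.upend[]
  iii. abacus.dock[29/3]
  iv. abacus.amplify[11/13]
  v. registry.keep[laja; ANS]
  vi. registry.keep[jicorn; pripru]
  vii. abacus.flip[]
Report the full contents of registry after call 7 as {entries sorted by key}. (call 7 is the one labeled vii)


-> abacus.seed(x: 56)
<- 56
-> abacus.upend()
<- 1/56
-> abacus.dock(x: 29/3)
<- -1621/168
-> abacus.amplify(x: 11/13)
<- -17831/2184
-> registry.keep(k: laja, v: ANS)
<- nil
-> registry.keep(k: jicorn, v: pripru)
<- nil
-> abacus.flip()
<- 17831/2184

Answer: {jicorn=pripru, laja=-17831/2184, sosmo=988, stidrost=-568, wesle=rafuwat}


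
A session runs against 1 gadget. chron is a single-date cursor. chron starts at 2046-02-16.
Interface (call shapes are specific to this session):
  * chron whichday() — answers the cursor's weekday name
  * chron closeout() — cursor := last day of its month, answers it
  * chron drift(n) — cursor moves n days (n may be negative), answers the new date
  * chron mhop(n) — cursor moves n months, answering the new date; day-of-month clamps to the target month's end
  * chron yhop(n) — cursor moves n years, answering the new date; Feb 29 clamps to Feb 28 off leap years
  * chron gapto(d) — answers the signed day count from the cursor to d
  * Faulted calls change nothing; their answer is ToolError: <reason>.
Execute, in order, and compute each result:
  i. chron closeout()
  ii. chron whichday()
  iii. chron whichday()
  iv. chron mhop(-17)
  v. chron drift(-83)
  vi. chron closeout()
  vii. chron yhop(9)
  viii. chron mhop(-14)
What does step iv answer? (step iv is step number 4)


→ chron closeout()
← 2046-02-28
→ chron whichday()
← Wednesday
→ chron whichday()
← Wednesday
→ chron mhop(n=-17)
← 2044-09-28
→ chron drift(n=-83)
← 2044-07-07
→ chron closeout()
← 2044-07-31
→ chron yhop(n=9)
← 2053-07-31
→ chron mhop(n=-14)
← 2052-05-31

Answer: 2044-09-28


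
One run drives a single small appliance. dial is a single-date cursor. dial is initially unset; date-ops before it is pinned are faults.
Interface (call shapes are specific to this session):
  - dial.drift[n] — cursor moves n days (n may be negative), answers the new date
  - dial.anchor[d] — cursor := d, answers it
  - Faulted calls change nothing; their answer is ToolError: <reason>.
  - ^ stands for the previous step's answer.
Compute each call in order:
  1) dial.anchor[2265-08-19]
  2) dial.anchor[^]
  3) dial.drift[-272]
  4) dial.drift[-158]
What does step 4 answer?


Answer: 2264-06-15

Derivation:
$ dial.anchor d: 2265-08-19
  2265-08-19
$ dial.anchor d: ^
  2265-08-19
$ dial.drift n: -272
  2264-11-20
$ dial.drift n: -158
  2264-06-15


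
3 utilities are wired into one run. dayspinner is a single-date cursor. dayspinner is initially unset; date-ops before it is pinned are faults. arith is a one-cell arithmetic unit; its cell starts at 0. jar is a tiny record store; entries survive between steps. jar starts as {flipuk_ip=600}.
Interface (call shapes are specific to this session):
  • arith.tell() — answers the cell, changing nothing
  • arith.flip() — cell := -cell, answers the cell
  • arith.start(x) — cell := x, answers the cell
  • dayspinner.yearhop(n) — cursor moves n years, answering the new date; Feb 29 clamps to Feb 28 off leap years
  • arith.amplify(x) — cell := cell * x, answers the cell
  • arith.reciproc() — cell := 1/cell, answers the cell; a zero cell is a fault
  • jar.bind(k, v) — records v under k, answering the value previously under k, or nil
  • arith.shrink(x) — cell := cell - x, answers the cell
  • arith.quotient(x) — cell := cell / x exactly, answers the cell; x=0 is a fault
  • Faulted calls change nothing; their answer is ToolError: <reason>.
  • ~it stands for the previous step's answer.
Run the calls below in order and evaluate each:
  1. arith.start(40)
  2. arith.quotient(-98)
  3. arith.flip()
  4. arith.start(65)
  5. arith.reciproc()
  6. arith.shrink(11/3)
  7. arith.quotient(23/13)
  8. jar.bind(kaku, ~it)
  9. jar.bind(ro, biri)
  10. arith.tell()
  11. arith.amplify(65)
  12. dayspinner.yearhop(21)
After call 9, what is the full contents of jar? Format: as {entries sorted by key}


[in] arith.start x='40'
[out] 40
[in] arith.quotient x='-98'
[out] -20/49
[in] arith.flip
[out] 20/49
[in] arith.start x='65'
[out] 65
[in] arith.reciproc
[out] 1/65
[in] arith.shrink x='11/3'
[out] -712/195
[in] arith.quotient x='23/13'
[out] -712/345
[in] jar.bind k='kaku' v='~it'
[out] nil
[in] jar.bind k='ro' v='biri'
[out] nil
[in] arith.tell
[out] -712/345
[in] arith.amplify x='65'
[out] -9256/69
[in] dayspinner.yearhop n='21'
[out] ToolError: no date set

Answer: {flipuk_ip=600, kaku=-712/345, ro=biri}


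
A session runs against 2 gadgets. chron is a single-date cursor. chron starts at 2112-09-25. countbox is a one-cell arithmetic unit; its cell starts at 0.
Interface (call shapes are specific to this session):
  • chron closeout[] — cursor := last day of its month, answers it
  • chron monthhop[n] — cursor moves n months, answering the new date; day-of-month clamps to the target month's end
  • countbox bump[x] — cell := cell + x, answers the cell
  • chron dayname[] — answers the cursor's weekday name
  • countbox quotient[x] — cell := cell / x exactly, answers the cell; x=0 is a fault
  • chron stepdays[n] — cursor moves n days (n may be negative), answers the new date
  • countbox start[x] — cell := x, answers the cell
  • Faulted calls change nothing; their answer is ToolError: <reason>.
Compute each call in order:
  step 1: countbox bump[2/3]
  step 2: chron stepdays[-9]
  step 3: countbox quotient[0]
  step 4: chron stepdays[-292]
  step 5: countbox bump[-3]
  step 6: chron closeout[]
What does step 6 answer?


$ countbox bump x=2/3
= 2/3
$ chron stepdays n=-9
= 2112-09-16
$ countbox quotient x=0
= ToolError: division by zero
$ chron stepdays n=-292
= 2111-11-29
$ countbox bump x=-3
= -7/3
$ chron closeout
= 2111-11-30

Answer: 2111-11-30


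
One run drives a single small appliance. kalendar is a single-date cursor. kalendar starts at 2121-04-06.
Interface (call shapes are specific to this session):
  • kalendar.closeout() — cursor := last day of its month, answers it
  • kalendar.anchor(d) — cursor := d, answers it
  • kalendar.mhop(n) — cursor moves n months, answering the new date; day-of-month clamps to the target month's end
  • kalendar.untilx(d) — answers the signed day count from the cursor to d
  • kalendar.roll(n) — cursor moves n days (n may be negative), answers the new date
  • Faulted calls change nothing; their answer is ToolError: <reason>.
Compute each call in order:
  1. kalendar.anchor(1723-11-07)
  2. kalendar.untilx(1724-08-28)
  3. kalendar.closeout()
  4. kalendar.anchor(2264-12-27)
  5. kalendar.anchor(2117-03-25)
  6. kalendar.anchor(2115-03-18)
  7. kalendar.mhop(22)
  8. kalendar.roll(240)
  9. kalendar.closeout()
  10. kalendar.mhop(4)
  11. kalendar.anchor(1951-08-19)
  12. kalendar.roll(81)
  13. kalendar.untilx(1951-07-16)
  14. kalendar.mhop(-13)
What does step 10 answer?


Next I call anchor using d=1723-11-07, which returns 1723-11-07.
Next I call untilx using d=1724-08-28, and get 295.
I call closeout, and see 1723-11-30.
I try anchor using d=2264-12-27, giving 2264-12-27.
I use anchor using d=2117-03-25: 2117-03-25.
Calling anchor using d=2115-03-18, which returns 2115-03-18.
I run mhop using n=22, yielding 2117-01-18.
Now I run roll using n=240, — result: 2117-09-15.
Invoking closeout(), and get 2117-09-30.
Using mhop using n=4, yielding 2118-01-30.
I run anchor using d=1951-08-19: 1951-08-19.
Then roll using n=81: 1951-11-08.
Next I call untilx using d=1951-07-16, giving -115.
I invoke mhop using n=-13, giving 1950-10-08.

Answer: 2118-01-30


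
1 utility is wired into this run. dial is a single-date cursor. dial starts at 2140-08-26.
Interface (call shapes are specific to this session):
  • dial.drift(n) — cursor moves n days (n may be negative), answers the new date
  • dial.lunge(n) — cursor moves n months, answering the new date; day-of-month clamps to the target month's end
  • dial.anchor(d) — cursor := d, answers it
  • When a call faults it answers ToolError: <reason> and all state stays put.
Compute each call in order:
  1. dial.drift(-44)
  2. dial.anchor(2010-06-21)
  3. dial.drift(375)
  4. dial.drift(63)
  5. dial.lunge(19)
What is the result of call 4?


CALL drift[n=-44]
RET  2140-07-13
CALL anchor[d=2010-06-21]
RET  2010-06-21
CALL drift[n=375]
RET  2011-07-01
CALL drift[n=63]
RET  2011-09-02
CALL lunge[n=19]
RET  2013-04-02

Answer: 2011-09-02


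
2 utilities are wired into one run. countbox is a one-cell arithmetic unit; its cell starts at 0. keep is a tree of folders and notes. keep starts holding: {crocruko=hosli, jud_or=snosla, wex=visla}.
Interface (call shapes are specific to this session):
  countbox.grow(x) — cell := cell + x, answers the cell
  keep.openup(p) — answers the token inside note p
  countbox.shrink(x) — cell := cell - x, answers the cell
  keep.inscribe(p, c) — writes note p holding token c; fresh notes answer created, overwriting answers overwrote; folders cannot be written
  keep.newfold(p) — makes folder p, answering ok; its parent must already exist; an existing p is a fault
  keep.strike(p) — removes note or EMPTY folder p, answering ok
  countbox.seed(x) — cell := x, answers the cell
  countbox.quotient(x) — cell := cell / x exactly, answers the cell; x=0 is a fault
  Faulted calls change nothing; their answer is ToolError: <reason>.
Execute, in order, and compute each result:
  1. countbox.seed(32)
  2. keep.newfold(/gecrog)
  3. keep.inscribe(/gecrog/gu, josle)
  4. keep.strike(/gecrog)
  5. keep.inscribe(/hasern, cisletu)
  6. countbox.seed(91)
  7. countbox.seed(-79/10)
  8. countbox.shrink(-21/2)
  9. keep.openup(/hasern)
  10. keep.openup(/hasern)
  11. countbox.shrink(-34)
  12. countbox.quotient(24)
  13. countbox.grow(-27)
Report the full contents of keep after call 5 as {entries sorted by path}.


Answer: {crocruko=hosli, gecrog/, gecrog/gu=josle, hasern=cisletu, jud_or=snosla, wex=visla}

Derivation:
Do: countbox.seed[x→32]
See: 32
Do: keep.newfold[p→/gecrog]
See: ok
Do: keep.inscribe[p→/gecrog/gu; c→josle]
See: created
Do: keep.strike[p→/gecrog]
See: ToolError: not empty
Do: keep.inscribe[p→/hasern; c→cisletu]
See: created
Do: countbox.seed[x→91]
See: 91
Do: countbox.seed[x→-79/10]
See: -79/10
Do: countbox.shrink[x→-21/2]
See: 13/5
Do: keep.openup[p→/hasern]
See: cisletu
Do: keep.openup[p→/hasern]
See: cisletu
Do: countbox.shrink[x→-34]
See: 183/5
Do: countbox.quotient[x→24]
See: 61/40
Do: countbox.grow[x→-27]
See: -1019/40


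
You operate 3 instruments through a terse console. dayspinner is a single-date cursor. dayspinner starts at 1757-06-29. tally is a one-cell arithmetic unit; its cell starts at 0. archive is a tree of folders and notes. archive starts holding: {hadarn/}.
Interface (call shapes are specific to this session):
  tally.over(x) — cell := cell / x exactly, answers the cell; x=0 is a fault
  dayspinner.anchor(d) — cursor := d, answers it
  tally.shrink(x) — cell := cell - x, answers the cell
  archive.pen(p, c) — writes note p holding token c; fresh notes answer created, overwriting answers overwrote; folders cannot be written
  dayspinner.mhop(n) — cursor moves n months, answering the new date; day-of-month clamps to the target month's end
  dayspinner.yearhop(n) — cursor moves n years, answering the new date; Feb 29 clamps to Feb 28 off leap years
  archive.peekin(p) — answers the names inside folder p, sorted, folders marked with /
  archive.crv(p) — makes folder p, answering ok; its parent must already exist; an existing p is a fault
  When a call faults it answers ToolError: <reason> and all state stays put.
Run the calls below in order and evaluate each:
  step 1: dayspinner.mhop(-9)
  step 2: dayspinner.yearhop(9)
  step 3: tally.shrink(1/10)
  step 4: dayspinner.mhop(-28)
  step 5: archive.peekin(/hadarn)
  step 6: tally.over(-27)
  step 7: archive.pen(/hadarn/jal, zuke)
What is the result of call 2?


;; dayspinner.mhop(n: -9) => 1756-09-29
;; dayspinner.yearhop(n: 9) => 1765-09-29
;; tally.shrink(x: 1/10) => -1/10
;; dayspinner.mhop(n: -28) => 1763-05-29
;; archive.peekin(p: /hadarn) => []
;; tally.over(x: -27) => 1/270
;; archive.pen(p: /hadarn/jal, c: zuke) => created

Answer: 1765-09-29


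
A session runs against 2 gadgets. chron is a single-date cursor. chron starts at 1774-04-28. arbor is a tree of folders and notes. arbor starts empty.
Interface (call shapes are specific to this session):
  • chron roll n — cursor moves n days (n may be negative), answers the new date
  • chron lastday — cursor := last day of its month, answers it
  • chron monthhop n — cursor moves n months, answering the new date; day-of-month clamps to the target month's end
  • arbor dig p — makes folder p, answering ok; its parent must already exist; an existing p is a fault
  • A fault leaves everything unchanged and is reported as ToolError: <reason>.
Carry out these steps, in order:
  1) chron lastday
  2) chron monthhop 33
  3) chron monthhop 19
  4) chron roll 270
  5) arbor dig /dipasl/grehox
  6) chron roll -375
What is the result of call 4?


Answer: 1779-05-27

Derivation:
% 1. chron lastday() == 1774-04-30
% 2. chron monthhop(n→33) == 1777-01-30
% 3. chron monthhop(n→19) == 1778-08-30
% 4. chron roll(n→270) == 1779-05-27
% 5. arbor dig(p→/dipasl/grehox) == ToolError: no parent
% 6. chron roll(n→-375) == 1778-05-17


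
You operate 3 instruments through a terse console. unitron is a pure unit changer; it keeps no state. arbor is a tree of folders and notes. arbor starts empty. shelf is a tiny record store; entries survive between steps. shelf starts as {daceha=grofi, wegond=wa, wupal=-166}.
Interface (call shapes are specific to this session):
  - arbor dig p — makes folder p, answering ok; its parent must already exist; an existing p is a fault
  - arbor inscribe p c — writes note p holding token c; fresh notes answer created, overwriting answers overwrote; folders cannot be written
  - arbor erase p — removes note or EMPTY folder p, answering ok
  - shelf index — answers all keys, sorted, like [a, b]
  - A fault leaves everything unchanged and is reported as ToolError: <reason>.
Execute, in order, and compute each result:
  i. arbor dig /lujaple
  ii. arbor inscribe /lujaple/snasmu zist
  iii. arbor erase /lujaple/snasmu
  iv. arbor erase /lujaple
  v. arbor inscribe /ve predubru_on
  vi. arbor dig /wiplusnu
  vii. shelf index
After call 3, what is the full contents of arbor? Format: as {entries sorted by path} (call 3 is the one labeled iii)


>> arbor dig(p='/lujaple')
<< ok
>> arbor inscribe(p='/lujaple/snasmu', c='zist')
<< created
>> arbor erase(p='/lujaple/snasmu')
<< ok
>> arbor erase(p='/lujaple')
<< ok
>> arbor inscribe(p='/ve', c='predubru_on')
<< created
>> arbor dig(p='/wiplusnu')
<< ok
>> shelf index()
<< [daceha, wegond, wupal]

Answer: {lujaple/}


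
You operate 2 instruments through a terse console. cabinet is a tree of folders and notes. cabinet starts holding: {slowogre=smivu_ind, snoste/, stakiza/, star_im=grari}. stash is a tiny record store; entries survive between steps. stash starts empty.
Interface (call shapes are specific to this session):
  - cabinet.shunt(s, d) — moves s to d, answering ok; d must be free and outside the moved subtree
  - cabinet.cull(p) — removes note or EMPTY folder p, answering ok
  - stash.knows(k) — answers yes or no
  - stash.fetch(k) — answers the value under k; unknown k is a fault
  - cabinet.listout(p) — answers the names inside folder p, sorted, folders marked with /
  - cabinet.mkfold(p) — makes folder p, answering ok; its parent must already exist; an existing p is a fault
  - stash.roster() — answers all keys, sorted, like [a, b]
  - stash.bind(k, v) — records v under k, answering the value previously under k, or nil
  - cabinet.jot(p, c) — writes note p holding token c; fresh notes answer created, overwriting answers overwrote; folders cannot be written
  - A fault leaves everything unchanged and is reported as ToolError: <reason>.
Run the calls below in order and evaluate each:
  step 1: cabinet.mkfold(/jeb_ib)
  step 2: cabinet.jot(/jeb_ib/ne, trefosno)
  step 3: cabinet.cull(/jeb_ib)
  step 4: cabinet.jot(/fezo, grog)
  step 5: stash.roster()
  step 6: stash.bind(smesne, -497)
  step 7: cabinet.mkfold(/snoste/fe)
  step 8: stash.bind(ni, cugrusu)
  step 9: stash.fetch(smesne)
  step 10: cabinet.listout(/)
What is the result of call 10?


>> mkfold(p='/jeb_ib')
<< ok
>> jot(p='/jeb_ib/ne', c='trefosno')
<< created
>> cull(p='/jeb_ib')
<< ToolError: not empty
>> jot(p='/fezo', c='grog')
<< created
>> roster()
<< []
>> bind(k='smesne', v='-497')
<< nil
>> mkfold(p='/snoste/fe')
<< ok
>> bind(k='ni', v='cugrusu')
<< nil
>> fetch(k='smesne')
<< -497
>> listout(p='/')
<< [fezo, jeb_ib/, slowogre, snoste/, stakiza/, star_im]

Answer: [fezo, jeb_ib/, slowogre, snoste/, stakiza/, star_im]


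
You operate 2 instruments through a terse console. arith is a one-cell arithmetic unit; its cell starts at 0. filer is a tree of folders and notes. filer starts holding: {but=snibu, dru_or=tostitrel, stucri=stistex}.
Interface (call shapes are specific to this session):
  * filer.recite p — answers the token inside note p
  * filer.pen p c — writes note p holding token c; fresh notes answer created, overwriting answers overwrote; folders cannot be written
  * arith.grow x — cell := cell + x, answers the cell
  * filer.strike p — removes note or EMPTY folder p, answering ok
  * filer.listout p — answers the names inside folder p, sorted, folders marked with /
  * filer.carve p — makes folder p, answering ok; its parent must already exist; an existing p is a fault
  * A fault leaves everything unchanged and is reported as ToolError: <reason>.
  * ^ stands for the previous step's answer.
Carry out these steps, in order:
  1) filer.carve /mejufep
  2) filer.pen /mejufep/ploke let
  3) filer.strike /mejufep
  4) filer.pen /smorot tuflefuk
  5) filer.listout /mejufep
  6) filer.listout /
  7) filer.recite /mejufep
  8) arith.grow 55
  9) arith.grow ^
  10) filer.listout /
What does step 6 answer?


·→ filer.carve(p='/mejufep')
·← ok
·→ filer.pen(p='/mejufep/ploke', c='let')
·← created
·→ filer.strike(p='/mejufep')
·← ToolError: not empty
·→ filer.pen(p='/smorot', c='tuflefuk')
·← created
·→ filer.listout(p='/mejufep')
·← [ploke]
·→ filer.listout(p='/')
·← [but, dru_or, mejufep/, smorot, stucri]
·→ filer.recite(p='/mejufep')
·← ToolError: is a directory
·→ arith.grow(x='55')
·← 55
·→ arith.grow(x='^')
·← 110
·→ filer.listout(p='/')
·← [but, dru_or, mejufep/, smorot, stucri]

Answer: [but, dru_or, mejufep/, smorot, stucri]
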